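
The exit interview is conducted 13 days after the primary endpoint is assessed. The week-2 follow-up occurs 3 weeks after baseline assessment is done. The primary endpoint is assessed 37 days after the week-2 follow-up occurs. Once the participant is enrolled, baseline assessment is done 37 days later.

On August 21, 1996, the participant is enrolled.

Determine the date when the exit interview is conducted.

The participant is enrolled: Aug 21, 1996.
Baseline assessment is done: Aug 21, 1996 + 37 days = Sep 27, 1996.
The week-2 follow-up occurs: Sep 27, 1996 + 3 weeks = Oct 18, 1996.
The primary endpoint is assessed: Oct 18, 1996 + 37 days = Nov 24, 1996.
The exit interview is conducted: Nov 24, 1996 + 13 days = Dec 7, 1996.

December 7, 1996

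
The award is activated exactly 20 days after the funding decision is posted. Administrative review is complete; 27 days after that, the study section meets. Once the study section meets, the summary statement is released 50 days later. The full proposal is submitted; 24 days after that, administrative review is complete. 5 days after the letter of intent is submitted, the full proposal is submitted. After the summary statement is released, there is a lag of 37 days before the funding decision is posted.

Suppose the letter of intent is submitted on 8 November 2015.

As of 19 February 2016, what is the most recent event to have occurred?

The letter of intent is submitted: Nov 8, 2015.
The full proposal is submitted: Nov 8, 2015 + 5 days = Nov 13, 2015.
Administrative review is complete: Nov 13, 2015 + 24 days = Dec 7, 2015.
The study section meets: Dec 7, 2015 + 27 days = Jan 3, 2016.
The summary statement is released: Jan 3, 2016 + 50 days = Feb 22, 2016.
The funding decision is posted: Feb 22, 2016 + 37 days = Mar 30, 2016.
The award is activated: Mar 30, 2016 + 20 days = Apr 19, 2016.
Feb 19, 2016 falls between when the study section meets (Jan 3, 2016) and when the summary statement is released (Feb 22, 2016).

The study section meets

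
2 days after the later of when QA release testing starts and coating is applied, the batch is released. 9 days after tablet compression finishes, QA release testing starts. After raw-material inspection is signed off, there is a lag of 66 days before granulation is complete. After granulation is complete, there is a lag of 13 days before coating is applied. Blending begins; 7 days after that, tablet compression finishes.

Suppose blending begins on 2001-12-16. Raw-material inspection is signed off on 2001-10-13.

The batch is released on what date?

Blending begins: Dec 16, 2001.
Tablet compression finishes: Dec 16, 2001 + 7 days = Dec 23, 2001.
QA release testing starts: Dec 23, 2001 + 9 days = Jan 1, 2002.
Raw-material inspection is signed off: Oct 13, 2001.
Granulation is complete: Oct 13, 2001 + 66 days = Dec 18, 2001.
Coating is applied: Dec 18, 2001 + 13 days = Dec 31, 2001.
Both prerequisites met — QA release testing starts (Jan 1, 2002), coating is applied (Dec 31, 2001); the later is Jan 1, 2002.
The batch is released: Jan 1, 2002 + 2 days = Jan 3, 2002.

2002-01-03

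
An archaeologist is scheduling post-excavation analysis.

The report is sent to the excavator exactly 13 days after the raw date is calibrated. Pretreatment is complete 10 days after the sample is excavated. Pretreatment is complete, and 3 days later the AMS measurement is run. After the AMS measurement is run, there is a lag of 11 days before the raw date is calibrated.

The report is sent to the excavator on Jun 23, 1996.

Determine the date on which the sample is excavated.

The report is sent to the excavator: Jun 23, 1996.
The raw date is calibrated: Jun 23, 1996 − 13 days = Jun 10, 1996.
The AMS measurement is run: Jun 10, 1996 − 11 days = May 30, 1996.
Pretreatment is complete: May 30, 1996 − 3 days = May 27, 1996.
The sample is excavated: May 27, 1996 − 10 days = May 17, 1996.

May 17, 1996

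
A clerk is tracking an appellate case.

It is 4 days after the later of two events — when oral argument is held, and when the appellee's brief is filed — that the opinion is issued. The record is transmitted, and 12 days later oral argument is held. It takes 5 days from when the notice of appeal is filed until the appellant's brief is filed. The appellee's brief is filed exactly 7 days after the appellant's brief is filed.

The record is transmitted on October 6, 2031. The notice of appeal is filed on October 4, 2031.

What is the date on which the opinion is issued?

The record is transmitted: Oct 6, 2031.
Oral argument is held: Oct 6, 2031 + 12 days = Oct 18, 2031.
The notice of appeal is filed: Oct 4, 2031.
The appellant's brief is filed: Oct 4, 2031 + 5 days = Oct 9, 2031.
The appellee's brief is filed: Oct 9, 2031 + 7 days = Oct 16, 2031.
Both prerequisites met — oral argument is held (Oct 18, 2031), the appellee's brief is filed (Oct 16, 2031); the later is Oct 18, 2031.
The opinion is issued: Oct 18, 2031 + 4 days = Oct 22, 2031.

October 22, 2031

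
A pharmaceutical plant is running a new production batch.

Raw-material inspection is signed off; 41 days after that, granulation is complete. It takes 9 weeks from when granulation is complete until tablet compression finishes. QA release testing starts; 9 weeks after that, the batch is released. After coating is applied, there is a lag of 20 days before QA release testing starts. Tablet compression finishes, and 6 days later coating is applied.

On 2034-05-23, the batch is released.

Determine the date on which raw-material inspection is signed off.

The batch is released: May 23, 2034.
QA release testing starts: May 23, 2034 − 9 weeks = Mar 21, 2034.
Coating is applied: Mar 21, 2034 − 20 days = Mar 1, 2034.
Tablet compression finishes: Mar 1, 2034 − 6 days = Feb 23, 2034.
Granulation is complete: Feb 23, 2034 − 9 weeks = Dec 22, 2033.
Raw-material inspection is signed off: Dec 22, 2033 − 41 days = Nov 11, 2033.

2033-11-11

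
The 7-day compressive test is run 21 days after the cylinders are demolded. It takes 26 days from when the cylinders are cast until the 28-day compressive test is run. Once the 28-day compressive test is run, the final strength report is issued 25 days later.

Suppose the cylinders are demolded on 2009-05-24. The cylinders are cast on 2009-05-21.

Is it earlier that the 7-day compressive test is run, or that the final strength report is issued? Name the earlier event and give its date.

The 7-day compressive test is run — 2009-06-14

The cylinders are demolded: May 24, 2009.
The 7-day compressive test is run: May 24, 2009 + 21 days = Jun 14, 2009.
The cylinders are cast: May 21, 2009.
The 28-day compressive test is run: May 21, 2009 + 26 days = Jun 16, 2009.
The final strength report is issued: Jun 16, 2009 + 25 days = Jul 11, 2009.
Comparing: the 7-day compressive test is run on Jun 14, 2009 vs the final strength report is issued on Jul 11, 2009. Earlier: the 7-day compressive test is run.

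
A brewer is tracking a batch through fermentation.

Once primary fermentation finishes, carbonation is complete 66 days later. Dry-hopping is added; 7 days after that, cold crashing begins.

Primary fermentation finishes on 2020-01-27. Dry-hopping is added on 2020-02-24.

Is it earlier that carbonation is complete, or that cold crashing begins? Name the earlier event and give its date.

Primary fermentation finishes: Jan 27, 2020.
Carbonation is complete: Jan 27, 2020 + 66 days = Apr 2, 2020.
Dry-hopping is added: Feb 24, 2020.
Cold crashing begins: Feb 24, 2020 + 7 days = Mar 2, 2020.
Comparing: carbonation is complete on Apr 2, 2020 vs cold crashing begins on Mar 2, 2020. Earlier: cold crashing begins.

Cold crashing begins — 2020-03-02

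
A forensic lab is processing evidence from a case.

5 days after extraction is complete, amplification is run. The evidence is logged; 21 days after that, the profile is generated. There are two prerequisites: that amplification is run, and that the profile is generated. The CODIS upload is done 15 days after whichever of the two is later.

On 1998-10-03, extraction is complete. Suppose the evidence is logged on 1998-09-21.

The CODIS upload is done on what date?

1998-10-27

Extraction is complete: Oct 3, 1998.
Amplification is run: Oct 3, 1998 + 5 days = Oct 8, 1998.
The evidence is logged: Sep 21, 1998.
The profile is generated: Sep 21, 1998 + 21 days = Oct 12, 1998.
Both prerequisites met — amplification is run (Oct 8, 1998), the profile is generated (Oct 12, 1998); the later is Oct 12, 1998.
The CODIS upload is done: Oct 12, 1998 + 15 days = Oct 27, 1998.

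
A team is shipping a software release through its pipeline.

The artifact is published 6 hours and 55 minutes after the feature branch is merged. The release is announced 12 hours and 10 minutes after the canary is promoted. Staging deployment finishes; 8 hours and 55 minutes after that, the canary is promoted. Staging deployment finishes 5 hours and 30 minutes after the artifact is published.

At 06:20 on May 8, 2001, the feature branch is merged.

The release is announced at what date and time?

15:50 on May 9, 2001

The feature branch is merged: 06:20 May 8, 2001.
The artifact is published: 06:20 May 8, 2001 + 6h55m = 13:15 May 8, 2001.
Staging deployment finishes: 13:15 May 8, 2001 + 5h30m = 18:45 May 8, 2001.
The canary is promoted: 18:45 May 8, 2001 + 8h55m = 03:40 May 9, 2001.
The release is announced: 03:40 May 9, 2001 + 12h10m = 15:50 May 9, 2001.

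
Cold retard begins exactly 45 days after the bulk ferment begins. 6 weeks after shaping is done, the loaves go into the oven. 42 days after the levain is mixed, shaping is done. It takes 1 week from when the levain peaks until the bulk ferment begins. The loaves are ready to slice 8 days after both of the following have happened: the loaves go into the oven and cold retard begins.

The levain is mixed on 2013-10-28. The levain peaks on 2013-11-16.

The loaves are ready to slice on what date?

2014-01-28

The levain is mixed: Oct 28, 2013.
Shaping is done: Oct 28, 2013 + 42 days = Dec 9, 2013.
The loaves go into the oven: Dec 9, 2013 + 6 weeks = Jan 20, 2014.
The levain peaks: Nov 16, 2013.
The bulk ferment begins: Nov 16, 2013 + 1 week = Nov 23, 2013.
Cold retard begins: Nov 23, 2013 + 45 days = Jan 7, 2014.
Both prerequisites met — the loaves go into the oven (Jan 20, 2014), cold retard begins (Jan 7, 2014); the later is Jan 20, 2014.
The loaves are ready to slice: Jan 20, 2014 + 8 days = Jan 28, 2014.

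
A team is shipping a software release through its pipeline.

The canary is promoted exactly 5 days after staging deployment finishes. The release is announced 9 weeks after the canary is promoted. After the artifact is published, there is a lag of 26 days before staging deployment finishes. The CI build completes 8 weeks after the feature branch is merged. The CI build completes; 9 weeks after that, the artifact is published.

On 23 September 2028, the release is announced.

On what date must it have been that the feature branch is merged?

The release is announced: Sep 23, 2028.
The canary is promoted: Sep 23, 2028 − 9 weeks = Jul 22, 2028.
Staging deployment finishes: Jul 22, 2028 − 5 days = Jul 17, 2028.
The artifact is published: Jul 17, 2028 − 26 days = Jun 21, 2028.
The CI build completes: Jun 21, 2028 − 9 weeks = Apr 19, 2028.
The feature branch is merged: Apr 19, 2028 − 8 weeks = Feb 23, 2028.

23 February 2028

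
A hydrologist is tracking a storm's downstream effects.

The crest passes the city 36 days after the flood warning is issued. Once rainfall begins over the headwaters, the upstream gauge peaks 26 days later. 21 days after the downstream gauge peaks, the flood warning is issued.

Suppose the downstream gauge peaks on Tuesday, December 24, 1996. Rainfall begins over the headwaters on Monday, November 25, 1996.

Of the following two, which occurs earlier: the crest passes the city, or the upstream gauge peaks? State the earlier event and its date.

The upstream gauge peaks — Saturday, December 21, 1996

The downstream gauge peaks: Dec 24, 1996.
The flood warning is issued: Dec 24, 1996 + 21 days = Jan 14, 1997.
The crest passes the city: Jan 14, 1997 + 36 days = Feb 19, 1997.
Rainfall begins over the headwaters: Nov 25, 1996.
The upstream gauge peaks: Nov 25, 1996 + 26 days = Dec 21, 1996.
Comparing: the crest passes the city on Feb 19, 1997 vs the upstream gauge peaks on Dec 21, 1996. Earlier: the upstream gauge peaks.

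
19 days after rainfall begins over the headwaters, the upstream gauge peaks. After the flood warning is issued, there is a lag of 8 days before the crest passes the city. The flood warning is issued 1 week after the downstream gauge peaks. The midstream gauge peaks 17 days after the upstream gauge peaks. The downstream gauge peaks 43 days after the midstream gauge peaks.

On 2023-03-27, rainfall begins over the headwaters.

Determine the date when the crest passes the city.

2023-06-29

Rainfall begins over the headwaters: Mar 27, 2023.
The upstream gauge peaks: Mar 27, 2023 + 19 days = Apr 15, 2023.
The midstream gauge peaks: Apr 15, 2023 + 17 days = May 2, 2023.
The downstream gauge peaks: May 2, 2023 + 43 days = Jun 14, 2023.
The flood warning is issued: Jun 14, 2023 + 1 week = Jun 21, 2023.
The crest passes the city: Jun 21, 2023 + 8 days = Jun 29, 2023.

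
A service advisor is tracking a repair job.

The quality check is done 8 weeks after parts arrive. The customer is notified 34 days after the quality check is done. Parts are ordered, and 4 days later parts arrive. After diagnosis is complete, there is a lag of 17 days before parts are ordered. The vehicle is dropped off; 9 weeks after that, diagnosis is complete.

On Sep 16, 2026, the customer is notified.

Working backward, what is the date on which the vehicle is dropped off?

Mar 26, 2026

The customer is notified: Sep 16, 2026.
The quality check is done: Sep 16, 2026 − 34 days = Aug 13, 2026.
Parts arrive: Aug 13, 2026 − 8 weeks = Jun 18, 2026.
Parts are ordered: Jun 18, 2026 − 4 days = Jun 14, 2026.
Diagnosis is complete: Jun 14, 2026 − 17 days = May 28, 2026.
The vehicle is dropped off: May 28, 2026 − 9 weeks = Mar 26, 2026.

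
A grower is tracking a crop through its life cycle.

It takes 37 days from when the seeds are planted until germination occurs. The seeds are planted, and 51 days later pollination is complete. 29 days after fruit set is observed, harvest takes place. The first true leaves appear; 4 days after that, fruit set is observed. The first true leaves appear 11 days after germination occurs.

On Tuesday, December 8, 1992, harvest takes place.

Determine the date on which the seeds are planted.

Harvest takes place: Dec 8, 1992.
Fruit set is observed: Dec 8, 1992 − 29 days = Nov 9, 1992.
The first true leaves appear: Nov 9, 1992 − 4 days = Nov 5, 1992.
Germination occurs: Nov 5, 1992 − 11 days = Oct 25, 1992.
The seeds are planted: Oct 25, 1992 − 37 days = Sep 18, 1992.

Friday, September 18, 1992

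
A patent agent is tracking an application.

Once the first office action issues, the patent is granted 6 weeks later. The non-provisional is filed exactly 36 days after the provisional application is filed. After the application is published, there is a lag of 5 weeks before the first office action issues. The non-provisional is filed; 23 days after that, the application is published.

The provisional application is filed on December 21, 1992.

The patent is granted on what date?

May 6, 1993

The provisional application is filed: Dec 21, 1992.
The non-provisional is filed: Dec 21, 1992 + 36 days = Jan 26, 1993.
The application is published: Jan 26, 1993 + 23 days = Feb 18, 1993.
The first office action issues: Feb 18, 1993 + 5 weeks = Mar 25, 1993.
The patent is granted: Mar 25, 1993 + 6 weeks = May 6, 1993.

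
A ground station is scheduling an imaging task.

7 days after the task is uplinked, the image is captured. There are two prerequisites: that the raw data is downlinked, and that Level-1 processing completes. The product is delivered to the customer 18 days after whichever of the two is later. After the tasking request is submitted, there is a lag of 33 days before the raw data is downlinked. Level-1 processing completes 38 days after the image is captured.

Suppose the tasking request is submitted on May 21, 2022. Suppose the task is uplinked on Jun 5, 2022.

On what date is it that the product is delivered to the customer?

The tasking request is submitted: May 21, 2022.
The raw data is downlinked: May 21, 2022 + 33 days = Jun 23, 2022.
The task is uplinked: Jun 5, 2022.
The image is captured: Jun 5, 2022 + 7 days = Jun 12, 2022.
Level-1 processing completes: Jun 12, 2022 + 38 days = Jul 20, 2022.
Both prerequisites met — the raw data is downlinked (Jun 23, 2022), Level-1 processing completes (Jul 20, 2022); the later is Jul 20, 2022.
The product is delivered to the customer: Jul 20, 2022 + 18 days = Aug 7, 2022.

Aug 7, 2022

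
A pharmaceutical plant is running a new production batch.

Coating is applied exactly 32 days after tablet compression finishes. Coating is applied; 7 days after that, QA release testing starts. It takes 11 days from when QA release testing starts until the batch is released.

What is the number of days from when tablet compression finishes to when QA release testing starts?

Causal path: tablet compression finishes → coating is applied → QA release testing starts.
Total delay along the path: 32 + 7 = 39 days.

39 days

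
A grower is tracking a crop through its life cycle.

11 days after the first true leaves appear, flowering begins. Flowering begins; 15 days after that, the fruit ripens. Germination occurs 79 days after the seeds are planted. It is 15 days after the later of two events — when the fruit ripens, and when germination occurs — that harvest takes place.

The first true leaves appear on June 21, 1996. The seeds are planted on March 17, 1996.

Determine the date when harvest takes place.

August 1, 1996

The first true leaves appear: Jun 21, 1996.
Flowering begins: Jun 21, 1996 + 11 days = Jul 2, 1996.
The fruit ripens: Jul 2, 1996 + 15 days = Jul 17, 1996.
The seeds are planted: Mar 17, 1996.
Germination occurs: Mar 17, 1996 + 79 days = Jun 4, 1996.
Both prerequisites met — the fruit ripens (Jul 17, 1996), germination occurs (Jun 4, 1996); the later is Jul 17, 1996.
Harvest takes place: Jul 17, 1996 + 15 days = Aug 1, 1996.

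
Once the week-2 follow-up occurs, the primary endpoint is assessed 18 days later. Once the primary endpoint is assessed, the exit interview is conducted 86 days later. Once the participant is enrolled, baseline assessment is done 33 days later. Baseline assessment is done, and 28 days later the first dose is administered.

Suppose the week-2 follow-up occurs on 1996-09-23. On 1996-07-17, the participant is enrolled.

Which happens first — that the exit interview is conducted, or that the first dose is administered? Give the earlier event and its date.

The week-2 follow-up occurs: Sep 23, 1996.
The primary endpoint is assessed: Sep 23, 1996 + 18 days = Oct 11, 1996.
The exit interview is conducted: Oct 11, 1996 + 86 days = Jan 5, 1997.
The participant is enrolled: Jul 17, 1996.
Baseline assessment is done: Jul 17, 1996 + 33 days = Aug 19, 1996.
The first dose is administered: Aug 19, 1996 + 28 days = Sep 16, 1996.
Comparing: the exit interview is conducted on Jan 5, 1997 vs the first dose is administered on Sep 16, 1996. Earlier: the first dose is administered.

The first dose is administered — 1996-09-16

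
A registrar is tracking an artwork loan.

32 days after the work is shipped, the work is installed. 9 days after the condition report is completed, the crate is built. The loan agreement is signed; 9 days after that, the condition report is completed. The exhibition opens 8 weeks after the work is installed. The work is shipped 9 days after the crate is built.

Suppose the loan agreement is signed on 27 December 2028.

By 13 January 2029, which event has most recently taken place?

The loan agreement is signed: Dec 27, 2028.
The condition report is completed: Dec 27, 2028 + 9 days = Jan 5, 2029.
The crate is built: Jan 5, 2029 + 9 days = Jan 14, 2029.
The work is shipped: Jan 14, 2029 + 9 days = Jan 23, 2029.
The work is installed: Jan 23, 2029 + 32 days = Feb 24, 2029.
The exhibition opens: Feb 24, 2029 + 8 weeks = Apr 21, 2029.
Jan 13, 2029 falls between when the condition report is completed (Jan 5, 2029) and when the crate is built (Jan 14, 2029).

The condition report is completed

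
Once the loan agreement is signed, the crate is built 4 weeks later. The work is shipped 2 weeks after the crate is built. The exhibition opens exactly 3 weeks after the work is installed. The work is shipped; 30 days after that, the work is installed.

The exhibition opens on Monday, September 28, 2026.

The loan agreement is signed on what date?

The exhibition opens: Sep 28, 2026.
The work is installed: Sep 28, 2026 − 3 weeks = Sep 7, 2026.
The work is shipped: Sep 7, 2026 − 30 days = Aug 8, 2026.
The crate is built: Aug 8, 2026 − 2 weeks = Jul 25, 2026.
The loan agreement is signed: Jul 25, 2026 − 4 weeks = Jun 27, 2026.

Saturday, June 27, 2026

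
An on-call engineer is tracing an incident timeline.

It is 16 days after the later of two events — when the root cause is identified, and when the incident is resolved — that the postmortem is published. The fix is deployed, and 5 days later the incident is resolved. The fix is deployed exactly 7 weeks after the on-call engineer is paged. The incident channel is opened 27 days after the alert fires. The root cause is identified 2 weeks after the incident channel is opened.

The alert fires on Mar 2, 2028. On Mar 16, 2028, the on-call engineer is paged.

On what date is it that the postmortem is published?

May 25, 2028

The alert fires: Mar 2, 2028.
The incident channel is opened: Mar 2, 2028 + 27 days = Mar 29, 2028.
The root cause is identified: Mar 29, 2028 + 2 weeks = Apr 12, 2028.
The on-call engineer is paged: Mar 16, 2028.
The fix is deployed: Mar 16, 2028 + 7 weeks = May 4, 2028.
The incident is resolved: May 4, 2028 + 5 days = May 9, 2028.
Both prerequisites met — the root cause is identified (Apr 12, 2028), the incident is resolved (May 9, 2028); the later is May 9, 2028.
The postmortem is published: May 9, 2028 + 16 days = May 25, 2028.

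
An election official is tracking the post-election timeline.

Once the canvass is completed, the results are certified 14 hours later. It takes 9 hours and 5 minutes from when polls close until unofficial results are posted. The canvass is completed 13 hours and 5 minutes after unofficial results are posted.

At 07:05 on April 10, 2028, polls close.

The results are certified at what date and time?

19:15 on April 11, 2028

Polls close: 07:05 Apr 10, 2028.
Unofficial results are posted: 07:05 Apr 10, 2028 + 9h05m = 16:10 Apr 10, 2028.
The canvass is completed: 16:10 Apr 10, 2028 + 13h05m = 05:15 Apr 11, 2028.
The results are certified: 05:15 Apr 11, 2028 + 14h = 19:15 Apr 11, 2028.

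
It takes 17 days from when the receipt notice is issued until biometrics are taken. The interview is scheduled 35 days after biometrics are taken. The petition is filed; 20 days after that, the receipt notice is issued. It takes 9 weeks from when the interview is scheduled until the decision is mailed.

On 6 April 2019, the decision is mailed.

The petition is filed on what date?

22 November 2018

The decision is mailed: Apr 6, 2019.
The interview is scheduled: Apr 6, 2019 − 9 weeks = Feb 2, 2019.
Biometrics are taken: Feb 2, 2019 − 35 days = Dec 29, 2018.
The receipt notice is issued: Dec 29, 2018 − 17 days = Dec 12, 2018.
The petition is filed: Dec 12, 2018 − 20 days = Nov 22, 2018.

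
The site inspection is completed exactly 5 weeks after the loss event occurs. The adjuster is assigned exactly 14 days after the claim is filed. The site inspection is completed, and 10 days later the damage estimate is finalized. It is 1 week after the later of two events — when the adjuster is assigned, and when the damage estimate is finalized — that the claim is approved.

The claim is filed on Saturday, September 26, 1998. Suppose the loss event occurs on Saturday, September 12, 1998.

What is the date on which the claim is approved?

The claim is filed: Sep 26, 1998.
The adjuster is assigned: Sep 26, 1998 + 14 days = Oct 10, 1998.
The loss event occurs: Sep 12, 1998.
The site inspection is completed: Sep 12, 1998 + 5 weeks = Oct 17, 1998.
The damage estimate is finalized: Oct 17, 1998 + 10 days = Oct 27, 1998.
Both prerequisites met — the adjuster is assigned (Oct 10, 1998), the damage estimate is finalized (Oct 27, 1998); the later is Oct 27, 1998.
The claim is approved: Oct 27, 1998 + 1 week = Nov 3, 1998.

Tuesday, November 3, 1998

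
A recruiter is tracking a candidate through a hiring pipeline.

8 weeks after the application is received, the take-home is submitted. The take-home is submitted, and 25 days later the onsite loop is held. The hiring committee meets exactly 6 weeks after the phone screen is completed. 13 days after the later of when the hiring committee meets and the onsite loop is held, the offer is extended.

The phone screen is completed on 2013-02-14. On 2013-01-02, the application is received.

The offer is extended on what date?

2013-04-10

The phone screen is completed: Feb 14, 2013.
The hiring committee meets: Feb 14, 2013 + 6 weeks = Mar 28, 2013.
The application is received: Jan 2, 2013.
The take-home is submitted: Jan 2, 2013 + 8 weeks = Feb 27, 2013.
The onsite loop is held: Feb 27, 2013 + 25 days = Mar 24, 2013.
Both prerequisites met — the hiring committee meets (Mar 28, 2013), the onsite loop is held (Mar 24, 2013); the later is Mar 28, 2013.
The offer is extended: Mar 28, 2013 + 13 days = Apr 10, 2013.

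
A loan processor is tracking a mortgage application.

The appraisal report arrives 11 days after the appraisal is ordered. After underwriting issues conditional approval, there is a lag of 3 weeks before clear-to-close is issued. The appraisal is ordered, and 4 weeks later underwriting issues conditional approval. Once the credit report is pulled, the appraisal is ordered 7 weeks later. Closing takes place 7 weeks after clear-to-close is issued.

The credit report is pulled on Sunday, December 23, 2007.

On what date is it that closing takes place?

The credit report is pulled: Dec 23, 2007.
The appraisal is ordered: Dec 23, 2007 + 7 weeks = Feb 10, 2008.
Underwriting issues conditional approval: Feb 10, 2008 + 4 weeks = Mar 9, 2008.
Clear-to-close is issued: Mar 9, 2008 + 3 weeks = Mar 30, 2008.
Closing takes place: Mar 30, 2008 + 7 weeks = May 18, 2008.

Sunday, May 18, 2008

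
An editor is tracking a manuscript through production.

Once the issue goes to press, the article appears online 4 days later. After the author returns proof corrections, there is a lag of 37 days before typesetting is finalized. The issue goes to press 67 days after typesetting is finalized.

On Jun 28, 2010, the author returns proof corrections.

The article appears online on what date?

Oct 14, 2010

The author returns proof corrections: Jun 28, 2010.
Typesetting is finalized: Jun 28, 2010 + 37 days = Aug 4, 2010.
The issue goes to press: Aug 4, 2010 + 67 days = Oct 10, 2010.
The article appears online: Oct 10, 2010 + 4 days = Oct 14, 2010.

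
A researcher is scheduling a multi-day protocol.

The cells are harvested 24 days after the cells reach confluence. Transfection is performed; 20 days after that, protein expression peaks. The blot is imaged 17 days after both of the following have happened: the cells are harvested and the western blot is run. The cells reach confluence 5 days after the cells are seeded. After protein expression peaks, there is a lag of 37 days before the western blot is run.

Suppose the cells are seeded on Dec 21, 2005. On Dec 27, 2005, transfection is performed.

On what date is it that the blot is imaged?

Mar 11, 2006

The cells are seeded: Dec 21, 2005.
The cells reach confluence: Dec 21, 2005 + 5 days = Dec 26, 2005.
The cells are harvested: Dec 26, 2005 + 24 days = Jan 19, 2006.
Transfection is performed: Dec 27, 2005.
Protein expression peaks: Dec 27, 2005 + 20 days = Jan 16, 2006.
The western blot is run: Jan 16, 2006 + 37 days = Feb 22, 2006.
Both prerequisites met — the cells are harvested (Jan 19, 2006), the western blot is run (Feb 22, 2006); the later is Feb 22, 2006.
The blot is imaged: Feb 22, 2006 + 17 days = Mar 11, 2006.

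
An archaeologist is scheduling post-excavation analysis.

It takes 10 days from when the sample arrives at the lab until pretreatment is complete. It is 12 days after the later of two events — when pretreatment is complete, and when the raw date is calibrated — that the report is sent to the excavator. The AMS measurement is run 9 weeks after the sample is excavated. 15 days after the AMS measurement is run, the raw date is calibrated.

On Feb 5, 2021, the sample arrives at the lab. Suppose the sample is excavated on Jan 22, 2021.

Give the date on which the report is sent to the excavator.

The sample arrives at the lab: Feb 5, 2021.
Pretreatment is complete: Feb 5, 2021 + 10 days = Feb 15, 2021.
The sample is excavated: Jan 22, 2021.
The AMS measurement is run: Jan 22, 2021 + 9 weeks = Mar 26, 2021.
The raw date is calibrated: Mar 26, 2021 + 15 days = Apr 10, 2021.
Both prerequisites met — pretreatment is complete (Feb 15, 2021), the raw date is calibrated (Apr 10, 2021); the later is Apr 10, 2021.
The report is sent to the excavator: Apr 10, 2021 + 12 days = Apr 22, 2021.

Apr 22, 2021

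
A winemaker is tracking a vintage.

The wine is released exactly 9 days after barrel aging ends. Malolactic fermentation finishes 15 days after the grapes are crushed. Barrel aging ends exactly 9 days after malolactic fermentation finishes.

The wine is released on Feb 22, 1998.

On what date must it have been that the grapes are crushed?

Jan 20, 1998

The wine is released: Feb 22, 1998.
Barrel aging ends: Feb 22, 1998 − 9 days = Feb 13, 1998.
Malolactic fermentation finishes: Feb 13, 1998 − 9 days = Feb 4, 1998.
The grapes are crushed: Feb 4, 1998 − 15 days = Jan 20, 1998.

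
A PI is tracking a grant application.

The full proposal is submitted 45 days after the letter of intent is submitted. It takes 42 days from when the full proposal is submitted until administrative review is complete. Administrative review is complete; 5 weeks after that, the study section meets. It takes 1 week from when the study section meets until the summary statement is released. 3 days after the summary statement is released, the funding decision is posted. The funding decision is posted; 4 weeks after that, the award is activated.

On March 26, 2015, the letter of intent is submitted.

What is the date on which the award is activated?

September 2, 2015

The letter of intent is submitted: Mar 26, 2015.
The full proposal is submitted: Mar 26, 2015 + 45 days = May 10, 2015.
Administrative review is complete: May 10, 2015 + 42 days = Jun 21, 2015.
The study section meets: Jun 21, 2015 + 5 weeks = Jul 26, 2015.
The summary statement is released: Jul 26, 2015 + 1 week = Aug 2, 2015.
The funding decision is posted: Aug 2, 2015 + 3 days = Aug 5, 2015.
The award is activated: Aug 5, 2015 + 4 weeks = Sep 2, 2015.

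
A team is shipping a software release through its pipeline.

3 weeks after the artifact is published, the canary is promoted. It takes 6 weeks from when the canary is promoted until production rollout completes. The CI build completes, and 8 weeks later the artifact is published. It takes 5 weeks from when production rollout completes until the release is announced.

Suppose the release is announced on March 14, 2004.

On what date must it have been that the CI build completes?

The release is announced: Mar 14, 2004.
Production rollout completes: Mar 14, 2004 − 5 weeks = Feb 8, 2004.
The canary is promoted: Feb 8, 2004 − 6 weeks = Dec 28, 2003.
The artifact is published: Dec 28, 2003 − 3 weeks = Dec 7, 2003.
The CI build completes: Dec 7, 2003 − 8 weeks = Oct 12, 2003.

October 12, 2003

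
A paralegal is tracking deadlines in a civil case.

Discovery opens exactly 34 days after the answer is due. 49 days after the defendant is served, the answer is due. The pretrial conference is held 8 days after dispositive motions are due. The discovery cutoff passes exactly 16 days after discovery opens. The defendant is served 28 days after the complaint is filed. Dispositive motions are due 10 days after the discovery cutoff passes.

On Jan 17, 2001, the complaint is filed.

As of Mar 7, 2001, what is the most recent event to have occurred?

The complaint is filed: Jan 17, 2001.
The defendant is served: Jan 17, 2001 + 28 days = Feb 14, 2001.
The answer is due: Feb 14, 2001 + 49 days = Apr 4, 2001.
Discovery opens: Apr 4, 2001 + 34 days = May 8, 2001.
The discovery cutoff passes: May 8, 2001 + 16 days = May 24, 2001.
Dispositive motions are due: May 24, 2001 + 10 days = Jun 3, 2001.
The pretrial conference is held: Jun 3, 2001 + 8 days = Jun 11, 2001.
Mar 7, 2001 falls between when the defendant is served (Feb 14, 2001) and when the answer is due (Apr 4, 2001).

The defendant is served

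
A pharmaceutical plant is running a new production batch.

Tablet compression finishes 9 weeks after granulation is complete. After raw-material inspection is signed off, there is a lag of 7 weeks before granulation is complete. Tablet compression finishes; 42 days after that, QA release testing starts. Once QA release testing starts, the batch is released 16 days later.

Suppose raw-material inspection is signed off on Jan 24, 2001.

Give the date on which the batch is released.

Raw-material inspection is signed off: Jan 24, 2001.
Granulation is complete: Jan 24, 2001 + 7 weeks = Mar 14, 2001.
Tablet compression finishes: Mar 14, 2001 + 9 weeks = May 16, 2001.
QA release testing starts: May 16, 2001 + 42 days = Jun 27, 2001.
The batch is released: Jun 27, 2001 + 16 days = Jul 13, 2001.

Jul 13, 2001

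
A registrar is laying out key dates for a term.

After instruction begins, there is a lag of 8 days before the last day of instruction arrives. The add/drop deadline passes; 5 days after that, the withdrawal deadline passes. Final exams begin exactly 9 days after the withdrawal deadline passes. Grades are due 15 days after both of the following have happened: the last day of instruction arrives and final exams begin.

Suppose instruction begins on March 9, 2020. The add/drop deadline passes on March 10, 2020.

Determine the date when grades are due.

April 8, 2020

Instruction begins: Mar 9, 2020.
The last day of instruction arrives: Mar 9, 2020 + 8 days = Mar 17, 2020.
The add/drop deadline passes: Mar 10, 2020.
The withdrawal deadline passes: Mar 10, 2020 + 5 days = Mar 15, 2020.
Final exams begin: Mar 15, 2020 + 9 days = Mar 24, 2020.
Both prerequisites met — the last day of instruction arrives (Mar 17, 2020), final exams begin (Mar 24, 2020); the later is Mar 24, 2020.
Grades are due: Mar 24, 2020 + 15 days = Apr 8, 2020.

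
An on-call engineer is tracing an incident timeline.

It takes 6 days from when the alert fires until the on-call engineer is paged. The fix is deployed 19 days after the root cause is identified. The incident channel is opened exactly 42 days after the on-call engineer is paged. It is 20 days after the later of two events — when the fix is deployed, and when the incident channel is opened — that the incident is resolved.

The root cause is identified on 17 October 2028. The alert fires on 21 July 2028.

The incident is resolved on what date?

The root cause is identified: Oct 17, 2028.
The fix is deployed: Oct 17, 2028 + 19 days = Nov 5, 2028.
The alert fires: Jul 21, 2028.
The on-call engineer is paged: Jul 21, 2028 + 6 days = Jul 27, 2028.
The incident channel is opened: Jul 27, 2028 + 42 days = Sep 7, 2028.
Both prerequisites met — the fix is deployed (Nov 5, 2028), the incident channel is opened (Sep 7, 2028); the later is Nov 5, 2028.
The incident is resolved: Nov 5, 2028 + 20 days = Nov 25, 2028.

25 November 2028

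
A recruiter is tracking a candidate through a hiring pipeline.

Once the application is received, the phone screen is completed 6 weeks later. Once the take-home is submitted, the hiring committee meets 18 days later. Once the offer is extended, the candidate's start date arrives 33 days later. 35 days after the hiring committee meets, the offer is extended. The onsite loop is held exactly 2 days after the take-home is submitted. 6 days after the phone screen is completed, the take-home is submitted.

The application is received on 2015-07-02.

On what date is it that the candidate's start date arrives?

The application is received: Jul 2, 2015.
The phone screen is completed: Jul 2, 2015 + 6 weeks = Aug 13, 2015.
The take-home is submitted: Aug 13, 2015 + 6 days = Aug 19, 2015.
The hiring committee meets: Aug 19, 2015 + 18 days = Sep 6, 2015.
The offer is extended: Sep 6, 2015 + 35 days = Oct 11, 2015.
The candidate's start date arrives: Oct 11, 2015 + 33 days = Nov 13, 2015.

2015-11-13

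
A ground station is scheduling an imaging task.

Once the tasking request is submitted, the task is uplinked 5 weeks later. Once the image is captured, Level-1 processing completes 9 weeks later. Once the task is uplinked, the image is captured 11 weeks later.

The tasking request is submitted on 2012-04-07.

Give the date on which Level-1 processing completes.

2012-09-29

The tasking request is submitted: Apr 7, 2012.
The task is uplinked: Apr 7, 2012 + 5 weeks = May 12, 2012.
The image is captured: May 12, 2012 + 11 weeks = Jul 28, 2012.
Level-1 processing completes: Jul 28, 2012 + 9 weeks = Sep 29, 2012.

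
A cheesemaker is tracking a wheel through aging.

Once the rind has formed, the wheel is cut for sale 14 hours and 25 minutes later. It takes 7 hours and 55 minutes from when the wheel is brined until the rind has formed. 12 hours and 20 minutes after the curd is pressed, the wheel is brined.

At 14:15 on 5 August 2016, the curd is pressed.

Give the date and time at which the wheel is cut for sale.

The curd is pressed: 14:15 Aug 5, 2016.
The wheel is brined: 14:15 Aug 5, 2016 + 12h20m = 02:35 Aug 6, 2016.
The rind has formed: 02:35 Aug 6, 2016 + 7h55m = 10:30 Aug 6, 2016.
The wheel is cut for sale: 10:30 Aug 6, 2016 + 14h25m = 00:55 Aug 7, 2016.

00:55 on 7 August 2016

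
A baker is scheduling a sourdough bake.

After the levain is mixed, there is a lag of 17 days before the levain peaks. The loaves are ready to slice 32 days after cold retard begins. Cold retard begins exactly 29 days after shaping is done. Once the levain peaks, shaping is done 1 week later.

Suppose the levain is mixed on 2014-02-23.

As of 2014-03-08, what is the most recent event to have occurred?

The levain is mixed: Feb 23, 2014.
The levain peaks: Feb 23, 2014 + 17 days = Mar 12, 2014.
Shaping is done: Mar 12, 2014 + 1 week = Mar 19, 2014.
Cold retard begins: Mar 19, 2014 + 29 days = Apr 17, 2014.
The loaves are ready to slice: Apr 17, 2014 + 32 days = May 19, 2014.
Mar 8, 2014 falls between when the levain is mixed (Feb 23, 2014) and when the levain peaks (Mar 12, 2014).

The levain is mixed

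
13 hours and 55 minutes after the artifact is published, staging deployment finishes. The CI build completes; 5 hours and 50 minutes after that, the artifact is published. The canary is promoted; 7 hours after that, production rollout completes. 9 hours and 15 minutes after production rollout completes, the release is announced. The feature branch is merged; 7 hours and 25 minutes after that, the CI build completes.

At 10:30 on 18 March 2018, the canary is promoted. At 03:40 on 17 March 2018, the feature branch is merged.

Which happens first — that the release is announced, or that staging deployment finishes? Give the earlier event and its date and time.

Staging deployment finishes — 06:50 on 18 March 2018

The canary is promoted: 10:30 Mar 18, 2018.
Production rollout completes: 10:30 Mar 18, 2018 + 7h = 17:30 Mar 18, 2018.
The release is announced: 17:30 Mar 18, 2018 + 9h15m = 02:45 Mar 19, 2018.
The feature branch is merged: 03:40 Mar 17, 2018.
The CI build completes: 03:40 Mar 17, 2018 + 7h25m = 11:05 Mar 17, 2018.
The artifact is published: 11:05 Mar 17, 2018 + 5h50m = 16:55 Mar 17, 2018.
Staging deployment finishes: 16:55 Mar 17, 2018 + 13h55m = 06:50 Mar 18, 2018.
Comparing: the release is announced at 02:45 Mar 19, 2018 vs staging deployment finishes at 06:50 Mar 18, 2018. Earlier: staging deployment finishes.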